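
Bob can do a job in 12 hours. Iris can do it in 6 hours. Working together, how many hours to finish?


Bob's rate: 1/12 of the job per hour
Iris's rate: 1/6 of the job per hour
Combined rate: 1/12 + 1/6 = 1/4 per hour
Time = 1 / (1/4) = 4 hours

4 hours


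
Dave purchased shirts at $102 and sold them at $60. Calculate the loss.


Selling price = $60
Cost price = $102
Loss = cost price - selling price:
Loss = $102 - $60 = $42

$42


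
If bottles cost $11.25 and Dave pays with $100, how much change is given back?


Start with the amount paid:
$100
Subtract the price:
$100 - $11.25 = $88.75

$88.75


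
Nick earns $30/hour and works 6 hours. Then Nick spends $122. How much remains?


Calculate earnings:
6 x $30 = $180
Subtract spending:
$180 - $122 = $58

$58


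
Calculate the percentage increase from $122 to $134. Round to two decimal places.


Find the absolute change:
|134 - 122| = 12
Divide by original and multiply by 100:
12 / 122 x 100 = 9.8360...% ≈ 9.84%

9.84%


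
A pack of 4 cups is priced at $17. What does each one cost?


Total cost: $17
Number of items: 4
Unit price: $17 / 4 = $4.25

$4.25


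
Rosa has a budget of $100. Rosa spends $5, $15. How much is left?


Add up expenses:
$5 + $15 = $20
Subtract from budget:
$100 - $20 = $80

$80


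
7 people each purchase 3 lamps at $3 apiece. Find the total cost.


Cost per person:
3 x $3 = $9
Group total:
7 x $9 = $63

$63


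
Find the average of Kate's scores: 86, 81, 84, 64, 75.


Add the scores:
86 + 81 + 84 + 64 + 75 = 390
Divide by the number of tests:
390 / 5 = 78

78


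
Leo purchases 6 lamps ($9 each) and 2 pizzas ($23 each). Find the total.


Cost of lamps:
6 x $9 = $54
Cost of pizzas:
2 x $23 = $46
Add both:
$54 + $46 = $100

$100


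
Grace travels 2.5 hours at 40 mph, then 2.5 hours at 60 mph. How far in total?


Leg 1 distance:
40 x 2.5 = 100 miles
Leg 2 distance:
60 x 2.5 = 150 miles
Total distance:
100 + 150 = 250 miles

250 miles


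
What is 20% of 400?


Convert percentage to decimal:
20% = 0.2
Multiply:
400 x 0.2 = 80

80


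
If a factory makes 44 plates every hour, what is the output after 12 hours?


Production rate: 44 plates per hour
Time: 12 hours
Total: 44 x 12 = 528 plates

528 plates


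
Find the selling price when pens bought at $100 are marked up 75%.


Calculate the markup amount:
75% of $100 = $75
Add to cost:
$100 + $75 = $175

$175


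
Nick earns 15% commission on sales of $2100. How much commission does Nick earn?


Convert rate to decimal:
15% = 0.15
Multiply by sales:
$2100 x 0.15 = $315

$315


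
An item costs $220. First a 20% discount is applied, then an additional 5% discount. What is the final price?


First discount:
20% of $220 = $44
Price after first discount:
$220 - $44 = $176
Second discount:
5% of $176 = $8.80
Final price:
$176 - $8.80 = $167.20

$167.20


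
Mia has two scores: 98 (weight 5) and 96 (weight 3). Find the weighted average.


Weighted sum:
5 x 98 + 3 x 96 = 778
Total weight:
5 + 3 = 8
Weighted average:
778 / 8 = 97.25

97.25


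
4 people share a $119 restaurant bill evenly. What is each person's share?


Total bill: $119
Number of people: 4
Each pays: $119 / 4 = $29.75

$29.75


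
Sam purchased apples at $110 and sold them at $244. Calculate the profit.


Selling price = $244
Cost price = $110
Profit = selling price - cost price:
Profit = $244 - $110 = $134

$134


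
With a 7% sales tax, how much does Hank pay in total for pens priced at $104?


Calculate the tax:
7% of $104 = $7.28
Add tax to price:
$104 + $7.28 = $111.28

$111.28


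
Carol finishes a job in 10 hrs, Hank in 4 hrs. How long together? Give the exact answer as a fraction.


Carol's rate: 1/10 of the job per hour
Hank's rate: 1/4 of the job per hour
Combined rate: 1/10 + 1/4 = 7/20 per hour
Time = 1 / (7/20) = 20/7 hours (≈ 2.86 hours)

20/7 hours


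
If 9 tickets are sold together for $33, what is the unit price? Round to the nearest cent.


Total cost: $33
Number of items: 9
Unit price: $33 / 9 = $3.6666... ≈ $3.67

$3.67


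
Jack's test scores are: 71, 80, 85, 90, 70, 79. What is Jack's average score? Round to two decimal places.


Add the scores:
71 + 80 + 85 + 90 + 70 + 79 = 475
Divide by the number of tests:
475 / 6 = 79.1666... ≈ 79.17

79.17


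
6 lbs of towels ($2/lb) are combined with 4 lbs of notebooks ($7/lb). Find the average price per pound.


Cost of towels:
6 x $2 = $12
Cost of notebooks:
4 x $7 = $28
Total cost: $12 + $28 = $40
Total weight: 10 lbs
Average: $40 / 10 = $4/lb

$4/lb


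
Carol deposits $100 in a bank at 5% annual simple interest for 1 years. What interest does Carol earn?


Use the formula I = P x R x T / 100
P x R x T = 100 x 5 x 1 = 500
I = 500 / 100 = $5

$5


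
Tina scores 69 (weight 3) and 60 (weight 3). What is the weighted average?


Weighted sum:
3 x 69 + 3 x 60 = 387
Total weight:
3 + 3 = 6
Weighted average:
387 / 6 = 64.5

64.5


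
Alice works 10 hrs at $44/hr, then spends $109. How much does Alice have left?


Calculate earnings:
10 x $44 = $440
Subtract spending:
$440 - $109 = $331

$331


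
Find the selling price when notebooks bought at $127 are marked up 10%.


Calculate the markup amount:
10% of $127 = $12.70
Add to cost:
$127 + $12.70 = $139.70

$139.70


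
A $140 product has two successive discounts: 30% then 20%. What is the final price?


First discount:
30% of $140 = $42
Price after first discount:
$140 - $42 = $98
Second discount:
20% of $98 = $19.60
Final price:
$98 - $19.60 = $78.40

$78.40


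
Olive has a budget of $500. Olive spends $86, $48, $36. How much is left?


Add up expenses:
$86 + $48 + $36 = $170
Subtract from budget:
$500 - $170 = $330

$330


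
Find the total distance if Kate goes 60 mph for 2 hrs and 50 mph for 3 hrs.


Leg 1 distance:
60 x 2 = 120 miles
Leg 2 distance:
50 x 3 = 150 miles
Total distance:
120 + 150 = 270 miles

270 miles


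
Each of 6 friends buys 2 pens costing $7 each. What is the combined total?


Cost per person:
2 x $7 = $14
Group total:
6 x $14 = $84

$84


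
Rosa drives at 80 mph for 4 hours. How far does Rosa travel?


Use the formula: distance = speed x time
Speed = 80 mph, Time = 4 hours
80 x 4 = 320 miles

320 miles


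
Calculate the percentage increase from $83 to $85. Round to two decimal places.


Find the absolute change:
|85 - 83| = 2
Divide by original and multiply by 100:
2 / 83 x 100 = 2.4096...% ≈ 2.41%

2.41%


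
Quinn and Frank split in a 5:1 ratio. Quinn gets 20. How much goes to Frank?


Find the multiplier:
20 / 5 = 4
Apply to Frank's share:
1 x 4 = 4

4


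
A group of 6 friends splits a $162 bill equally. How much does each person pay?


Total bill: $162
Number of people: 6
Each pays: $162 / 6 = $27

$27


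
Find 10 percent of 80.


Convert percentage to decimal:
10% = 0.1
Multiply:
80 x 0.1 = 8

8


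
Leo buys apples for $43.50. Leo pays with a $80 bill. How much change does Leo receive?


Start with the amount paid:
$80
Subtract the price:
$80 - $43.50 = $36.50

$36.50


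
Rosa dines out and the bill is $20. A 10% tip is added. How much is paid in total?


Calculate the tip:
10% of $20 = $2
Add tip to meal cost:
$20 + $2 = $22

$22


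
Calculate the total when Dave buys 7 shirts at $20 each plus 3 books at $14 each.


Cost of shirts:
7 x $20 = $140
Cost of books:
3 x $14 = $42
Add both:
$140 + $42 = $182

$182


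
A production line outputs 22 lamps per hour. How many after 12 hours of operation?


Production rate: 22 lamps per hour
Time: 12 hours
Total: 22 x 12 = 264 lamps

264 lamps


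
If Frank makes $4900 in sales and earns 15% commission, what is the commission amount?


Convert rate to decimal:
15% = 0.15
Multiply by sales:
$4900 x 0.15 = $735

$735


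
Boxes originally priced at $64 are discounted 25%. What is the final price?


Calculate the discount amount:
25% of $64 = $16
Subtract from original:
$64 - $16 = $48

$48


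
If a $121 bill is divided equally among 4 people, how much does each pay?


Total bill: $121
Number of people: 4
Each pays: $121 / 4 = $30.25

$30.25


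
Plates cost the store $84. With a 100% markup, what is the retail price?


Calculate the markup amount:
100% of $84 = $84
Add to cost:
$84 + $84 = $168

$168


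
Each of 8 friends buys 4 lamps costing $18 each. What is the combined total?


Cost per person:
4 x $18 = $72
Group total:
8 x $72 = $576

$576


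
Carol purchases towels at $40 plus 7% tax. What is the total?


Calculate the tax:
7% of $40 = $2.80
Add tax to price:
$40 + $2.80 = $42.80

$42.80


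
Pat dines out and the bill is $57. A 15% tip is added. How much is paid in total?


Calculate the tip:
15% of $57 = $8.55
Add tip to meal cost:
$57 + $8.55 = $65.55

$65.55


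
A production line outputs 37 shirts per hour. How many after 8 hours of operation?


Production rate: 37 shirts per hour
Time: 8 hours
Total: 37 x 8 = 296 shirts

296 shirts


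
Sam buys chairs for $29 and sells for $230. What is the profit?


Selling price = $230
Cost price = $29
Profit = selling price - cost price:
Profit = $230 - $29 = $201

$201


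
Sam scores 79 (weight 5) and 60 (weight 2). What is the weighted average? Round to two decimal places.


Weighted sum:
5 x 79 + 2 x 60 = 515
Total weight:
5 + 2 = 7
Weighted average:
515 / 7 = 73.5714... ≈ 73.57

73.57


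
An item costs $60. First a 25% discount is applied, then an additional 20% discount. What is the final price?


First discount:
25% of $60 = $15
Price after first discount:
$60 - $15 = $45
Second discount:
20% of $45 = $9
Final price:
$45 - $9 = $36

$36


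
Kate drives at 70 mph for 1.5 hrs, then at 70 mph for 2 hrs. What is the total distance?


Leg 1 distance:
70 x 1.5 = 105 miles
Leg 2 distance:
70 x 2 = 140 miles
Total distance:
105 + 140 = 245 miles

245 miles


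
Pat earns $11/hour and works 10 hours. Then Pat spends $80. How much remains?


Calculate earnings:
10 x $11 = $110
Subtract spending:
$110 - $80 = $30

$30


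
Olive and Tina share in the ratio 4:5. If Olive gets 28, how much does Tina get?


Find the multiplier:
28 / 4 = 7
Apply to Tina's share:
5 x 7 = 35

35


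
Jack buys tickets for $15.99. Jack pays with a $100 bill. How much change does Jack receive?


Start with the amount paid:
$100
Subtract the price:
$100 - $15.99 = $84.01

$84.01


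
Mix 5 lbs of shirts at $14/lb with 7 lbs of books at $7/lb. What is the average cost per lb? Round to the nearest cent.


Cost of shirts:
5 x $14 = $70
Cost of books:
7 x $7 = $49
Total cost: $70 + $49 = $119
Total weight: 12 lbs
Average: $119 / 12 = $9.9166... ≈ $9.92/lb

$9.92/lb


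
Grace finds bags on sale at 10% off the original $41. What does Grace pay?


Calculate the discount amount:
10% of $41 = $4.10
Subtract from original:
$41 - $4.10 = $36.90

$36.90


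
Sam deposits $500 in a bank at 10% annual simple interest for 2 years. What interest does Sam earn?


Use the formula I = P x R x T / 100
P x R x T = 500 x 10 x 2 = 10000
I = 10000 / 100 = $100

$100


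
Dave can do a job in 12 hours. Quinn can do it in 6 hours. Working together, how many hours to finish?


Dave's rate: 1/12 of the job per hour
Quinn's rate: 1/6 of the job per hour
Combined rate: 1/12 + 1/6 = 1/4 per hour
Time = 1 / (1/4) = 4 hours

4 hours


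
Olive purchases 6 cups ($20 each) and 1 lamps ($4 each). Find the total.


Cost of cups:
6 x $20 = $120
Cost of lamps:
1 x $4 = $4
Add both:
$120 + $4 = $124

$124


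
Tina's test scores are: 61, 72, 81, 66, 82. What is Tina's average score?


Add the scores:
61 + 72 + 81 + 66 + 82 = 362
Divide by the number of tests:
362 / 5 = 72.4

72.4


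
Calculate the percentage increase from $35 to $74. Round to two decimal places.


Find the absolute change:
|74 - 35| = 39
Divide by original and multiply by 100:
39 / 35 x 100 = 111.4285...% ≈ 111.43%

111.43%


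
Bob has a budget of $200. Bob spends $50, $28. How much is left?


Add up expenses:
$50 + $28 = $78
Subtract from budget:
$200 - $78 = $122

$122


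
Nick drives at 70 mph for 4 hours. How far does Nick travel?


Use the formula: distance = speed x time
Speed = 70 mph, Time = 4 hours
70 x 4 = 280 miles

280 miles


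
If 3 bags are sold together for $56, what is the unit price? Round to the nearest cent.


Total cost: $56
Number of items: 3
Unit price: $56 / 3 = $18.6666... ≈ $18.67

$18.67


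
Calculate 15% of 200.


Convert percentage to decimal:
15% = 0.15
Multiply:
200 x 0.15 = 30

30


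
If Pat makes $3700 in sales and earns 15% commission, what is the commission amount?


Convert rate to decimal:
15% = 0.15
Multiply by sales:
$3700 x 0.15 = $555

$555


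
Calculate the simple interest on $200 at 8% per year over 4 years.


Use the formula I = P x R x T / 100
P x R x T = 200 x 8 x 4 = 6400
I = 6400 / 100 = $64

$64


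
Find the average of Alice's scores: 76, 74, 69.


Add the scores:
76 + 74 + 69 = 219
Divide by the number of tests:
219 / 3 = 73

73


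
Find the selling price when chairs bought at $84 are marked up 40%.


Calculate the markup amount:
40% of $84 = $33.60
Add to cost:
$84 + $33.60 = $117.60

$117.60


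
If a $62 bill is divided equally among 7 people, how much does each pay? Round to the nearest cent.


Total bill: $62
Number of people: 7
Each pays: $62 / 7 = $8.8571... ≈ $8.86

$8.86


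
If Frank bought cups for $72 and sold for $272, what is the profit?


Selling price = $272
Cost price = $72
Profit = selling price - cost price:
Profit = $272 - $72 = $200

$200


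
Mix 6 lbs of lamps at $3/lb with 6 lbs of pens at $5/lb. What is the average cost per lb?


Cost of lamps:
6 x $3 = $18
Cost of pens:
6 x $5 = $30
Total cost: $18 + $30 = $48
Total weight: 12 lbs
Average: $48 / 12 = $4/lb

$4/lb


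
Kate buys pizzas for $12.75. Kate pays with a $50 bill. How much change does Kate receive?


Start with the amount paid:
$50
Subtract the price:
$50 - $12.75 = $37.25

$37.25


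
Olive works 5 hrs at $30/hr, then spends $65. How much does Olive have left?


Calculate earnings:
5 x $30 = $150
Subtract spending:
$150 - $65 = $85

$85


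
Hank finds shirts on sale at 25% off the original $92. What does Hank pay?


Calculate the discount amount:
25% of $92 = $23
Subtract from original:
$92 - $23 = $69

$69


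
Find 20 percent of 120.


Convert percentage to decimal:
20% = 0.2
Multiply:
120 x 0.2 = 24

24


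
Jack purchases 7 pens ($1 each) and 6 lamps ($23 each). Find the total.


Cost of pens:
7 x $1 = $7
Cost of lamps:
6 x $23 = $138
Add both:
$7 + $138 = $145

$145


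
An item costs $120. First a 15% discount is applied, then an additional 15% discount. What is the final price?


First discount:
15% of $120 = $18
Price after first discount:
$120 - $18 = $102
Second discount:
15% of $102 = $15.30
Final price:
$102 - $15.30 = $86.70

$86.70


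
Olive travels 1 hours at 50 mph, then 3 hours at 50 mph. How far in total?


Leg 1 distance:
50 x 1 = 50 miles
Leg 2 distance:
50 x 3 = 150 miles
Total distance:
50 + 150 = 200 miles

200 miles


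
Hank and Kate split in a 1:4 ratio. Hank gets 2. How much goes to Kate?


Find the multiplier:
2 / 1 = 2
Apply to Kate's share:
4 x 2 = 8

8


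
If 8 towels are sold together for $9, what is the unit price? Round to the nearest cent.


Total cost: $9
Number of items: 8
Unit price: $9 / 8 = $1.125 ≈ $1.13

$1.13


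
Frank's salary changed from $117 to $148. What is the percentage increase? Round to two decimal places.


Find the absolute change:
|148 - 117| = 31
Divide by original and multiply by 100:
31 / 117 x 100 = 26.4957...% ≈ 26.5%

26.5%


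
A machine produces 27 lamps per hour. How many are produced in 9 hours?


Production rate: 27 lamps per hour
Time: 9 hours
Total: 27 x 9 = 243 lamps

243 lamps


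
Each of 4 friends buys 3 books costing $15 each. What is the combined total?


Cost per person:
3 x $15 = $45
Group total:
4 x $45 = $180

$180


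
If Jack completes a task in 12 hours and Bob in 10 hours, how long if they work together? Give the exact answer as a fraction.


Jack's rate: 1/12 of the job per hour
Bob's rate: 1/10 of the job per hour
Combined rate: 1/12 + 1/10 = 11/60 per hour
Time = 1 / (11/60) = 60/11 hours (≈ 5.45 hours)

60/11 hours


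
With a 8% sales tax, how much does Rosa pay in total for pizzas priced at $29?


Calculate the tax:
8% of $29 = $2.32
Add tax to price:
$29 + $2.32 = $31.32

$31.32


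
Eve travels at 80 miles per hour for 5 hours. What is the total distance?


Use the formula: distance = speed x time
Speed = 80 mph, Time = 5 hours
80 x 5 = 400 miles

400 miles


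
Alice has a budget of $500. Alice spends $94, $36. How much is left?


Add up expenses:
$94 + $36 = $130
Subtract from budget:
$500 - $130 = $370

$370


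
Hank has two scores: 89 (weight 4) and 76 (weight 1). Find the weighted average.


Weighted sum:
4 x 89 + 1 x 76 = 432
Total weight:
4 + 1 = 5
Weighted average:
432 / 5 = 86.4

86.4


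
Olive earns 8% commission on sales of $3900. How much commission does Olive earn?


Convert rate to decimal:
8% = 0.08
Multiply by sales:
$3900 x 0.08 = $312

$312


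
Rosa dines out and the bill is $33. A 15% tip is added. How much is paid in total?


Calculate the tip:
15% of $33 = $4.95
Add tip to meal cost:
$33 + $4.95 = $37.95

$37.95


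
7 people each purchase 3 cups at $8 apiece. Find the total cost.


Cost per person:
3 x $8 = $24
Group total:
7 x $24 = $168

$168


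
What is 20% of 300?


Convert percentage to decimal:
20% = 0.2
Multiply:
300 x 0.2 = 60

60


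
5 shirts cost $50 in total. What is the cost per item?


Total cost: $50
Number of items: 5
Unit price: $50 / 5 = $10

$10


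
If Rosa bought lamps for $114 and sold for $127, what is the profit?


Selling price = $127
Cost price = $114
Profit = selling price - cost price:
Profit = $127 - $114 = $13

$13


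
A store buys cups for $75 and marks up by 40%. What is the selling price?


Calculate the markup amount:
40% of $75 = $30
Add to cost:
$75 + $30 = $105

$105


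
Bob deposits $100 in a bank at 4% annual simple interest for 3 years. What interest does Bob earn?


Use the formula I = P x R x T / 100
P x R x T = 100 x 4 x 3 = 1200
I = 1200 / 100 = $12

$12


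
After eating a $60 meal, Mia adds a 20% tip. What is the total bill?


Calculate the tip:
20% of $60 = $12
Add tip to meal cost:
$60 + $12 = $72

$72


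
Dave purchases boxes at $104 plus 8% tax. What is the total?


Calculate the tax:
8% of $104 = $8.32
Add tax to price:
$104 + $8.32 = $112.32

$112.32


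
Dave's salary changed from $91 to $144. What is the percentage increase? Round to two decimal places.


Find the absolute change:
|144 - 91| = 53
Divide by original and multiply by 100:
53 / 91 x 100 = 58.2417...% ≈ 58.24%

58.24%


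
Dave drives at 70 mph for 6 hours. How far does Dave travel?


Use the formula: distance = speed x time
Speed = 70 mph, Time = 6 hours
70 x 6 = 420 miles

420 miles


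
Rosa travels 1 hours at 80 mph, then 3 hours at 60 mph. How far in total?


Leg 1 distance:
80 x 1 = 80 miles
Leg 2 distance:
60 x 3 = 180 miles
Total distance:
80 + 180 = 260 miles

260 miles


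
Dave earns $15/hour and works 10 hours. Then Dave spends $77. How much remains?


Calculate earnings:
10 x $15 = $150
Subtract spending:
$150 - $77 = $73

$73


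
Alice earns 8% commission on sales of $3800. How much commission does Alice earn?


Convert rate to decimal:
8% = 0.08
Multiply by sales:
$3800 x 0.08 = $304

$304


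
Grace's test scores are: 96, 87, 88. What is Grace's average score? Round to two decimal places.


Add the scores:
96 + 87 + 88 = 271
Divide by the number of tests:
271 / 3 = 90.3333... ≈ 90.33

90.33


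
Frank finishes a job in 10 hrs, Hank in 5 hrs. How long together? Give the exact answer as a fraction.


Frank's rate: 1/10 of the job per hour
Hank's rate: 1/5 of the job per hour
Combined rate: 1/10 + 1/5 = 3/10 per hour
Time = 1 / (3/10) = 10/3 hours (≈ 3.33 hours)

10/3 hours


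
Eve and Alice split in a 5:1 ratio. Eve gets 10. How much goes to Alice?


Find the multiplier:
10 / 5 = 2
Apply to Alice's share:
1 x 2 = 2

2


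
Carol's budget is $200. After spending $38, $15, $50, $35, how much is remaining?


Add up expenses:
$38 + $15 + $50 + $35 = $138
Subtract from budget:
$200 - $138 = $62

$62


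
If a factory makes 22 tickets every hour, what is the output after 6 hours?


Production rate: 22 tickets per hour
Time: 6 hours
Total: 22 x 6 = 132 tickets

132 tickets


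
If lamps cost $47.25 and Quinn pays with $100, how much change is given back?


Start with the amount paid:
$100
Subtract the price:
$100 - $47.25 = $52.75

$52.75


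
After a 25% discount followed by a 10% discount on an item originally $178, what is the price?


First discount:
25% of $178 = $44.50
Price after first discount:
$178 - $44.50 = $133.50
Second discount:
10% of $133.50 = $13.35
Final price:
$133.50 - $13.35 = $120.15

$120.15


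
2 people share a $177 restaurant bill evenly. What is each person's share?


Total bill: $177
Number of people: 2
Each pays: $177 / 2 = $88.50

$88.50


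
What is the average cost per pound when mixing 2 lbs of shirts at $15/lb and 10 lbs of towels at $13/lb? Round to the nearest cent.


Cost of shirts:
2 x $15 = $30
Cost of towels:
10 x $13 = $130
Total cost: $30 + $130 = $160
Total weight: 12 lbs
Average: $160 / 12 = $13.3333... ≈ $13.33/lb

$13.33/lb


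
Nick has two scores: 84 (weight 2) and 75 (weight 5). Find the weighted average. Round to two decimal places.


Weighted sum:
2 x 84 + 5 x 75 = 543
Total weight:
2 + 5 = 7
Weighted average:
543 / 7 = 77.5714... ≈ 77.57

77.57


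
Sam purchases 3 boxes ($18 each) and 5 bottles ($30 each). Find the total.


Cost of boxes:
3 x $18 = $54
Cost of bottles:
5 x $30 = $150
Add both:
$54 + $150 = $204

$204


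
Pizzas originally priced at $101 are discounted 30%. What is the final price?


Calculate the discount amount:
30% of $101 = $30.30
Subtract from original:
$101 - $30.30 = $70.70

$70.70


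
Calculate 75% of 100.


Convert percentage to decimal:
75% = 0.75
Multiply:
100 x 0.75 = 75

75


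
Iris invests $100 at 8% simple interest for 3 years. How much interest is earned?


Use the formula I = P x R x T / 100
P x R x T = 100 x 8 x 3 = 2400
I = 2400 / 100 = $24

$24


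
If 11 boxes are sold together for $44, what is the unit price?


Total cost: $44
Number of items: 11
Unit price: $44 / 11 = $4

$4


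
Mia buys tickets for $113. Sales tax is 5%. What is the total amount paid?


Calculate the tax:
5% of $113 = $5.65
Add tax to price:
$113 + $5.65 = $118.65

$118.65


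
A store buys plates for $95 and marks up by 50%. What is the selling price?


Calculate the markup amount:
50% of $95 = $47.50
Add to cost:
$95 + $47.50 = $142.50

$142.50


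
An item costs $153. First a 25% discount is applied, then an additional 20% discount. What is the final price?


First discount:
25% of $153 = $38.25
Price after first discount:
$153 - $38.25 = $114.75
Second discount:
20% of $114.75 = $22.95
Final price:
$114.75 - $22.95 = $91.80

$91.80


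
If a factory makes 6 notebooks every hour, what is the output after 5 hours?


Production rate: 6 notebooks per hour
Time: 5 hours
Total: 6 x 5 = 30 notebooks

30 notebooks


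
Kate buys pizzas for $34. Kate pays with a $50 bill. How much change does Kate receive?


Start with the amount paid:
$50
Subtract the price:
$50 - $34 = $16

$16


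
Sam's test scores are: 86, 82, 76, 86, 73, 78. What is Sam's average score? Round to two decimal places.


Add the scores:
86 + 82 + 76 + 86 + 73 + 78 = 481
Divide by the number of tests:
481 / 6 = 80.1666... ≈ 80.17

80.17


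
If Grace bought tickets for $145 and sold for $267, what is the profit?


Selling price = $267
Cost price = $145
Profit = selling price - cost price:
Profit = $267 - $145 = $122

$122


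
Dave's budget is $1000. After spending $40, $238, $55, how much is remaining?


Add up expenses:
$40 + $238 + $55 = $333
Subtract from budget:
$1000 - $333 = $667

$667


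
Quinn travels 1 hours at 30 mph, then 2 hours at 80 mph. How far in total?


Leg 1 distance:
30 x 1 = 30 miles
Leg 2 distance:
80 x 2 = 160 miles
Total distance:
30 + 160 = 190 miles

190 miles


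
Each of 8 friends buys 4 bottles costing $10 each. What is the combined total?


Cost per person:
4 x $10 = $40
Group total:
8 x $40 = $320

$320


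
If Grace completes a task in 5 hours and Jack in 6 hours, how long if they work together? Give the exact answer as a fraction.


Grace's rate: 1/5 of the job per hour
Jack's rate: 1/6 of the job per hour
Combined rate: 1/5 + 1/6 = 11/30 per hour
Time = 1 / (11/30) = 30/11 hours (≈ 2.73 hours)

30/11 hours


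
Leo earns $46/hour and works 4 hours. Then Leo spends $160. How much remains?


Calculate earnings:
4 x $46 = $184
Subtract spending:
$184 - $160 = $24

$24


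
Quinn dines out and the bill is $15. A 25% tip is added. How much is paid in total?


Calculate the tip:
25% of $15 = $3.75
Add tip to meal cost:
$15 + $3.75 = $18.75

$18.75


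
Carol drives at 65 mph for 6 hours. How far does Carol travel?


Use the formula: distance = speed x time
Speed = 65 mph, Time = 6 hours
65 x 6 = 390 miles

390 miles


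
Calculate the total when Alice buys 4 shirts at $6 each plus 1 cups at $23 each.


Cost of shirts:
4 x $6 = $24
Cost of cups:
1 x $23 = $23
Add both:
$24 + $23 = $47

$47


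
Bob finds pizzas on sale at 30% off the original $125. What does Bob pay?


Calculate the discount amount:
30% of $125 = $37.50
Subtract from original:
$125 - $37.50 = $87.50

$87.50


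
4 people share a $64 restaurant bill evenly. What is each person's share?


Total bill: $64
Number of people: 4
Each pays: $64 / 4 = $16

$16


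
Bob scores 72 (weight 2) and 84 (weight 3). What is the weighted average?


Weighted sum:
2 x 72 + 3 x 84 = 396
Total weight:
2 + 3 = 5
Weighted average:
396 / 5 = 79.2

79.2


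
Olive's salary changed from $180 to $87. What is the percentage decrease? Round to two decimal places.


Find the absolute change:
|87 - 180| = 93
Divide by original and multiply by 100:
93 / 180 x 100 = 51.6666...% ≈ 51.67%

51.67%


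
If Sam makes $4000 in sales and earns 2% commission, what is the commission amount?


Convert rate to decimal:
2% = 0.02
Multiply by sales:
$4000 x 0.02 = $80

$80


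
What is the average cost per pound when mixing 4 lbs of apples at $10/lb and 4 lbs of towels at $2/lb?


Cost of apples:
4 x $10 = $40
Cost of towels:
4 x $2 = $8
Total cost: $40 + $8 = $48
Total weight: 8 lbs
Average: $48 / 8 = $6/lb

$6/lb


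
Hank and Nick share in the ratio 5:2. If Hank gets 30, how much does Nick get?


Find the multiplier:
30 / 5 = 6
Apply to Nick's share:
2 x 6 = 12

12


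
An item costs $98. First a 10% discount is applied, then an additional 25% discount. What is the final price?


First discount:
10% of $98 = $9.80
Price after first discount:
$98 - $9.80 = $88.20
Second discount:
25% of $88.20 = $22.05
Final price:
$88.20 - $22.05 = $66.15

$66.15


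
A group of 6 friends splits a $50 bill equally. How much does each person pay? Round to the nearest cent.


Total bill: $50
Number of people: 6
Each pays: $50 / 6 = $8.3333... ≈ $8.33

$8.33


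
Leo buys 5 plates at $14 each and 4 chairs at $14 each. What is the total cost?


Cost of plates:
5 x $14 = $70
Cost of chairs:
4 x $14 = $56
Add both:
$70 + $56 = $126

$126


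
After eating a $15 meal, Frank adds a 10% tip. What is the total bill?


Calculate the tip:
10% of $15 = $1.50
Add tip to meal cost:
$15 + $1.50 = $16.50

$16.50


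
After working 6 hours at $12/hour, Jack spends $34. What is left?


Calculate earnings:
6 x $12 = $72
Subtract spending:
$72 - $34 = $38

$38


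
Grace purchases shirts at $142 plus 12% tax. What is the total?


Calculate the tax:
12% of $142 = $17.04
Add tax to price:
$142 + $17.04 = $159.04

$159.04


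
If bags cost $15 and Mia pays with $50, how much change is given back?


Start with the amount paid:
$50
Subtract the price:
$50 - $15 = $35

$35


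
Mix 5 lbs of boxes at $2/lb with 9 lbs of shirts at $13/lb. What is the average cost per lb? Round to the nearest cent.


Cost of boxes:
5 x $2 = $10
Cost of shirts:
9 x $13 = $117
Total cost: $10 + $117 = $127
Total weight: 14 lbs
Average: $127 / 14 = $9.0714... ≈ $9.07/lb

$9.07/lb


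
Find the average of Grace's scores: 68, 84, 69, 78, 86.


Add the scores:
68 + 84 + 69 + 78 + 86 = 385
Divide by the number of tests:
385 / 5 = 77

77


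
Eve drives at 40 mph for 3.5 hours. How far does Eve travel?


Use the formula: distance = speed x time
Speed = 40 mph, Time = 3.5 hours
40 x 3.5 = 140 miles

140 miles


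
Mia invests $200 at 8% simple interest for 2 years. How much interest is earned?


Use the formula I = P x R x T / 100
P x R x T = 200 x 8 x 2 = 3200
I = 3200 / 100 = $32

$32


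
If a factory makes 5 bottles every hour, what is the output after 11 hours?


Production rate: 5 bottles per hour
Time: 11 hours
Total: 5 x 11 = 55 bottles

55 bottles


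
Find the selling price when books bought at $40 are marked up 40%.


Calculate the markup amount:
40% of $40 = $16
Add to cost:
$40 + $16 = $56

$56


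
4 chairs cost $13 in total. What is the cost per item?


Total cost: $13
Number of items: 4
Unit price: $13 / 4 = $3.25

$3.25


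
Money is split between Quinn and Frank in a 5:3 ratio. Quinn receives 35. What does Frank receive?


Find the multiplier:
35 / 5 = 7
Apply to Frank's share:
3 x 7 = 21

21


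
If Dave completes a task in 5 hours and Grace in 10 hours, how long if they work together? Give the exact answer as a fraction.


Dave's rate: 1/5 of the job per hour
Grace's rate: 1/10 of the job per hour
Combined rate: 1/5 + 1/10 = 3/10 per hour
Time = 1 / (3/10) = 10/3 hours (≈ 3.33 hours)

10/3 hours


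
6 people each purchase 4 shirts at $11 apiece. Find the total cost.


Cost per person:
4 x $11 = $44
Group total:
6 x $44 = $264

$264


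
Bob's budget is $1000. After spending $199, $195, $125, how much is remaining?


Add up expenses:
$199 + $195 + $125 = $519
Subtract from budget:
$1000 - $519 = $481

$481


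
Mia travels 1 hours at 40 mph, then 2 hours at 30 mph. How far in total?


Leg 1 distance:
40 x 1 = 40 miles
Leg 2 distance:
30 x 2 = 60 miles
Total distance:
40 + 60 = 100 miles

100 miles


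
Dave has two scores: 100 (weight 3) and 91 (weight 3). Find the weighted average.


Weighted sum:
3 x 100 + 3 x 91 = 573
Total weight:
3 + 3 = 6
Weighted average:
573 / 6 = 95.5

95.5


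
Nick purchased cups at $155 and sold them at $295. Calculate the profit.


Selling price = $295
Cost price = $155
Profit = selling price - cost price:
Profit = $295 - $155 = $140

$140


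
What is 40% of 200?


Convert percentage to decimal:
40% = 0.4
Multiply:
200 x 0.4 = 80

80


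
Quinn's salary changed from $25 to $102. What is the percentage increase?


Find the absolute change:
|102 - 25| = 77
Divide by original and multiply by 100:
77 / 25 x 100 = 308%

308%


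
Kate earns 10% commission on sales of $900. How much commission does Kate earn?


Convert rate to decimal:
10% = 0.1
Multiply by sales:
$900 x 0.1 = $90

$90


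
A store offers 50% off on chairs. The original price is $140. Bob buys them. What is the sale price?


Calculate the discount amount:
50% of $140 = $70
Subtract from original:
$140 - $70 = $70

$70


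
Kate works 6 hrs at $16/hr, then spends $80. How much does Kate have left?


Calculate earnings:
6 x $16 = $96
Subtract spending:
$96 - $80 = $16

$16


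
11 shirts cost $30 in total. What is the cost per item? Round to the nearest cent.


Total cost: $30
Number of items: 11
Unit price: $30 / 11 = $2.7272... ≈ $2.73

$2.73


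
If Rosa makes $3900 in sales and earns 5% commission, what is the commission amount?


Convert rate to decimal:
5% = 0.05
Multiply by sales:
$3900 x 0.05 = $195

$195


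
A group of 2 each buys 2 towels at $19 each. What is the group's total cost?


Cost per person:
2 x $19 = $38
Group total:
2 x $38 = $76

$76


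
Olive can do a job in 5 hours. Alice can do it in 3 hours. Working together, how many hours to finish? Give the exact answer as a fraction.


Olive's rate: 1/5 of the job per hour
Alice's rate: 1/3 of the job per hour
Combined rate: 1/5 + 1/3 = 8/15 per hour
Time = 1 / (8/15) = 15/8 hours (≈ 1.88 hours)

15/8 hours


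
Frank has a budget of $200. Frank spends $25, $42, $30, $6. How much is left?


Add up expenses:
$25 + $42 + $30 + $6 = $103
Subtract from budget:
$200 - $103 = $97

$97


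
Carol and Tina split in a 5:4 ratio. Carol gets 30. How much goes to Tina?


Find the multiplier:
30 / 5 = 6
Apply to Tina's share:
4 x 6 = 24

24


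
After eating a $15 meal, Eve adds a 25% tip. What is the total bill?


Calculate the tip:
25% of $15 = $3.75
Add tip to meal cost:
$15 + $3.75 = $18.75

$18.75


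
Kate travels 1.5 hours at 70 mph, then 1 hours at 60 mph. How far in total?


Leg 1 distance:
70 x 1.5 = 105 miles
Leg 2 distance:
60 x 1 = 60 miles
Total distance:
105 + 60 = 165 miles

165 miles


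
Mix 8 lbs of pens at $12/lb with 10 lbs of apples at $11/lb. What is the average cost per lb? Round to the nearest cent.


Cost of pens:
8 x $12 = $96
Cost of apples:
10 x $11 = $110
Total cost: $96 + $110 = $206
Total weight: 18 lbs
Average: $206 / 18 = $11.4444... ≈ $11.44/lb

$11.44/lb


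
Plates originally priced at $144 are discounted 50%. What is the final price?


Calculate the discount amount:
50% of $144 = $72
Subtract from original:
$144 - $72 = $72

$72


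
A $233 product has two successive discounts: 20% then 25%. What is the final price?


First discount:
20% of $233 = $46.60
Price after first discount:
$233 - $46.60 = $186.40
Second discount:
25% of $186.40 = $46.60
Final price:
$186.40 - $46.60 = $139.80

$139.80


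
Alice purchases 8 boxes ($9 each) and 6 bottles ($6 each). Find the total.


Cost of boxes:
8 x $9 = $72
Cost of bottles:
6 x $6 = $36
Add both:
$72 + $36 = $108

$108


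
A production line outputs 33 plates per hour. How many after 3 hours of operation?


Production rate: 33 plates per hour
Time: 3 hours
Total: 33 x 3 = 99 plates

99 plates


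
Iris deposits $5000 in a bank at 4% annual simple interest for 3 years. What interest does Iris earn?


Use the formula I = P x R x T / 100
P x R x T = 5000 x 4 x 3 = 60000
I = 60000 / 100 = $600

$600


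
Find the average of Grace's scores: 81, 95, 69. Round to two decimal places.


Add the scores:
81 + 95 + 69 = 245
Divide by the number of tests:
245 / 3 = 81.6666... ≈ 81.67

81.67


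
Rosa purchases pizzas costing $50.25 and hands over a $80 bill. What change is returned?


Start with the amount paid:
$80
Subtract the price:
$80 - $50.25 = $29.75

$29.75


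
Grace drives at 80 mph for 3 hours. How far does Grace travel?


Use the formula: distance = speed x time
Speed = 80 mph, Time = 3 hours
80 x 3 = 240 miles

240 miles


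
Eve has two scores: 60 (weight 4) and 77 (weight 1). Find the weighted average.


Weighted sum:
4 x 60 + 1 x 77 = 317
Total weight:
4 + 1 = 5
Weighted average:
317 / 5 = 63.4

63.4


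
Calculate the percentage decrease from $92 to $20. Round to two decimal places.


Find the absolute change:
|20 - 92| = 72
Divide by original and multiply by 100:
72 / 92 x 100 = 78.2608...% ≈ 78.26%

78.26%


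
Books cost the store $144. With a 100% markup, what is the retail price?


Calculate the markup amount:
100% of $144 = $144
Add to cost:
$144 + $144 = $288

$288


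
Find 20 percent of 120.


Convert percentage to decimal:
20% = 0.2
Multiply:
120 x 0.2 = 24

24


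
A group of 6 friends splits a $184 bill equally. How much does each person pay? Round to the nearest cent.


Total bill: $184
Number of people: 6
Each pays: $184 / 6 = $30.6666... ≈ $30.67

$30.67


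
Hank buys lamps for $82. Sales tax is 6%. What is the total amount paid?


Calculate the tax:
6% of $82 = $4.92
Add tax to price:
$82 + $4.92 = $86.92

$86.92


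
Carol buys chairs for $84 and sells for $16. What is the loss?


Selling price = $16
Cost price = $84
Loss = cost price - selling price:
Loss = $84 - $16 = $68

$68


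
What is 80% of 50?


Convert percentage to decimal:
80% = 0.8
Multiply:
50 x 0.8 = 40

40


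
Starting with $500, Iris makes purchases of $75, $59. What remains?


Add up expenses:
$75 + $59 = $134
Subtract from budget:
$500 - $134 = $366

$366


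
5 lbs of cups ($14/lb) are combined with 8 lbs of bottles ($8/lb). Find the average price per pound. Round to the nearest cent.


Cost of cups:
5 x $14 = $70
Cost of bottles:
8 x $8 = $64
Total cost: $70 + $64 = $134
Total weight: 13 lbs
Average: $134 / 13 = $10.3076... ≈ $10.31/lb

$10.31/lb


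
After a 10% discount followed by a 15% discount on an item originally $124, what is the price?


First discount:
10% of $124 = $12.40
Price after first discount:
$124 - $12.40 = $111.60
Second discount:
15% of $111.60 = $16.74
Final price:
$111.60 - $16.74 = $94.86

$94.86


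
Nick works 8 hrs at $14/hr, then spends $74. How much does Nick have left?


Calculate earnings:
8 x $14 = $112
Subtract spending:
$112 - $74 = $38

$38


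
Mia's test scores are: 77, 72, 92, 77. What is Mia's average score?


Add the scores:
77 + 72 + 92 + 77 = 318
Divide by the number of tests:
318 / 4 = 79.5

79.5


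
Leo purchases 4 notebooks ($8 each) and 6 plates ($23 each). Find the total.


Cost of notebooks:
4 x $8 = $32
Cost of plates:
6 x $23 = $138
Add both:
$32 + $138 = $170

$170


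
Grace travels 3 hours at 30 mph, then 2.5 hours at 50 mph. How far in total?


Leg 1 distance:
30 x 3 = 90 miles
Leg 2 distance:
50 x 2.5 = 125 miles
Total distance:
90 + 125 = 215 miles

215 miles


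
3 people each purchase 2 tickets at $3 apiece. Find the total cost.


Cost per person:
2 x $3 = $6
Group total:
3 x $6 = $18

$18


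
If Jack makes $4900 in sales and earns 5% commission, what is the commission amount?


Convert rate to decimal:
5% = 0.05
Multiply by sales:
$4900 x 0.05 = $245

$245


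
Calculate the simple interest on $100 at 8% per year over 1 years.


Use the formula I = P x R x T / 100
P x R x T = 100 x 8 x 1 = 800
I = 800 / 100 = $8

$8


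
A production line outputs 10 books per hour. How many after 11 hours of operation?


Production rate: 10 books per hour
Time: 11 hours
Total: 10 x 11 = 110 books

110 books


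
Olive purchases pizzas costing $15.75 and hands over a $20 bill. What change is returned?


Start with the amount paid:
$20
Subtract the price:
$20 - $15.75 = $4.25

$4.25


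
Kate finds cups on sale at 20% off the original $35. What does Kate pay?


Calculate the discount amount:
20% of $35 = $7
Subtract from original:
$35 - $7 = $28

$28


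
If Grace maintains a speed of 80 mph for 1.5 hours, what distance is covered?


Use the formula: distance = speed x time
Speed = 80 mph, Time = 1.5 hours
80 x 1.5 = 120 miles

120 miles
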